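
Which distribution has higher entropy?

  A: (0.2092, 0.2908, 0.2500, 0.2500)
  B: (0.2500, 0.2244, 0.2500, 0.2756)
B

Both distributions are close to uniform, making this a harder comparison.

H(A) = 1.9903 bits
H(B) = 1.9962 bits

The distribution closer to uniform has higher entropy.
Answer: B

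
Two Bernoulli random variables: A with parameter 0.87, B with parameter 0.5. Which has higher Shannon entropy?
B

For binary distributions, entropy is maximized at p=0.5 and decreases as p moves toward 0 or 1.

H(A) = H(0.87) = 0.5574 bits
H(B) = H(0.5) = 1.0000 bits

Distribution B (p=0.5) is closer to uniform (p=0.5), so it has higher entropy.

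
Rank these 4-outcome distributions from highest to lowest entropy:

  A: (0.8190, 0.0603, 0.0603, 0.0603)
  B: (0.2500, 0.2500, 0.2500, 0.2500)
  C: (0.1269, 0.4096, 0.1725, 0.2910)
B > C > A

Key insight: Entropy is maximized by uniform distributions and minimized by concentrated distributions.

- Uniform distributions have maximum entropy log₂(4) = 2.0000 bits
- The more "peaked" or concentrated a distribution, the lower its entropy

Entropies:
  H(A) = 0.9691 bits
  H(B) = 2.0000 bits
  H(C) = 1.8609 bits

Ranking: B > C > A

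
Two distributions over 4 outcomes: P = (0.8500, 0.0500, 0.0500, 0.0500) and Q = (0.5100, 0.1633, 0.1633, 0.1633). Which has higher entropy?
Q

P is highly concentrated on one outcome (85%), making it nearly deterministic. Q spreads its mass more evenly (max 51%). The more spread-out distribution has higher entropy: H(P) ≈ 0.848 bits, H(Q) ≈ 1.776 bits.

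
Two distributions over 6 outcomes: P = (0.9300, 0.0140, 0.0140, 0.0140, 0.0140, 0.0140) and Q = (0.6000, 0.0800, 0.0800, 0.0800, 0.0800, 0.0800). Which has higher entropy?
Q

P is highly concentrated on one outcome (93%), making it nearly deterministic. Q spreads its mass more evenly (max 60%). The more spread-out distribution has higher entropy: H(P) ≈ 0.528 bits, H(Q) ≈ 1.900 bits.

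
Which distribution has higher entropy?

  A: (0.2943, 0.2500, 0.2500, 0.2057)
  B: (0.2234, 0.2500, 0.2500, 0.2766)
B

Both distributions are close to uniform, making this a harder comparison.

H(A) = 1.9886 bits
H(B) = 1.9959 bits

The distribution closer to uniform has higher entropy.
Answer: B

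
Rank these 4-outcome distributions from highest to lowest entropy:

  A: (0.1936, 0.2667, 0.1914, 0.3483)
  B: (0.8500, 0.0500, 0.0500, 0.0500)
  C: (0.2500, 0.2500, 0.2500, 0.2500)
C > A > B

Key insight: Entropy is maximized by uniform distributions and minimized by concentrated distributions.

- Uniform distributions have maximum entropy log₂(4) = 2.0000 bits
- The more "peaked" or concentrated a distribution, the lower its entropy

Entropies:
  H(A) = 1.9536 bits
  H(B) = 0.8476 bits
  H(C) = 2.0000 bits

Ranking: C > A > B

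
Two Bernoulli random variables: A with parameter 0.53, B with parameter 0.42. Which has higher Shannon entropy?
A

For binary distributions, entropy is maximized at p=0.5 and decreases as p moves toward 0 or 1.

H(A) = H(0.53) = 0.9974 bits
H(B) = H(0.42) = 0.9815 bits

Distribution A (p=0.53) is closer to uniform (p=0.5), so it has higher entropy.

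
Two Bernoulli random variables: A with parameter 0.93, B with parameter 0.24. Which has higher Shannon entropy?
B

For binary distributions, entropy is maximized at p=0.5 and decreases as p moves toward 0 or 1.

H(A) = H(0.93) = 0.3659 bits
H(B) = H(0.24) = 0.7950 bits

Distribution B (p=0.24) is closer to uniform (p=0.5), so it has higher entropy.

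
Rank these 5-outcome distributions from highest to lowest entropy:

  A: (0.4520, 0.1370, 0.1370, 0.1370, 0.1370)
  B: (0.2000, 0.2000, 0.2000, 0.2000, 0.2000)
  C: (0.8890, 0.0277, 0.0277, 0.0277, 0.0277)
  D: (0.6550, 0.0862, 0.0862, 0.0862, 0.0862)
B > A > D > C

Key insight: Entropy is maximized by uniform distributions and minimized by concentrated distributions.

Entropies:
  H(A) = 2.0893 bits
  H(B) = 2.3219 bits
  H(C) = 0.7249 bits
  H(D) = 1.6195 bits

Ranking: B > A > D > C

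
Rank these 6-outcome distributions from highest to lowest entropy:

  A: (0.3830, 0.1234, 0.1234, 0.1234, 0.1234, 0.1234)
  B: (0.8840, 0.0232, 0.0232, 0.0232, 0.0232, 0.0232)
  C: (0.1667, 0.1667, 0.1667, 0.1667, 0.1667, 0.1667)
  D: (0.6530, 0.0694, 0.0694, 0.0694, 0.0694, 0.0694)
C > A > D > B

Key insight: Entropy is maximized by uniform distributions and minimized by concentrated distributions.

Entropies:
  H(A) = 2.3928 bits
  H(B) = 0.7871 bits
  H(C) = 2.5850 bits
  H(D) = 1.7371 bits

Ranking: C > A > D > B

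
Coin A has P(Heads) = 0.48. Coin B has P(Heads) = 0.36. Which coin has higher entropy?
A

For binary distributions, entropy is maximized at p=0.5 and decreases as p moves toward 0 or 1.

H(A) = H(0.48) = 0.9988 bits
H(B) = H(0.36) = 0.9427 bits

Distribution A (p=0.48) is closer to uniform (p=0.5), so it has higher entropy.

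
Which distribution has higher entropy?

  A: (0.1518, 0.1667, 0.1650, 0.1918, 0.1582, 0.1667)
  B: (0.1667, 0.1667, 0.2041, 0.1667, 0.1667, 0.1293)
A

Both distributions are close to uniform, making this a harder comparison.

H(A) = 2.5810 bits
H(B) = 2.5727 bits

The distribution closer to uniform has higher entropy.
Answer: A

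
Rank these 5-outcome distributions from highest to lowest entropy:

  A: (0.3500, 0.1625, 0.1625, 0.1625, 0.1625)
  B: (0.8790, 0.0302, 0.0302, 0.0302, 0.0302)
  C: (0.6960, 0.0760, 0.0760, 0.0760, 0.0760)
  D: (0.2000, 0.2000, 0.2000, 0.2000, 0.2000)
D > A > C > B

Key insight: Entropy is maximized by uniform distributions and minimized by concentrated distributions.

Entropies:
  H(A) = 2.2341 bits
  H(B) = 0.7742 bits
  H(C) = 1.4941 bits
  H(D) = 2.3219 bits

Ranking: D > A > C > B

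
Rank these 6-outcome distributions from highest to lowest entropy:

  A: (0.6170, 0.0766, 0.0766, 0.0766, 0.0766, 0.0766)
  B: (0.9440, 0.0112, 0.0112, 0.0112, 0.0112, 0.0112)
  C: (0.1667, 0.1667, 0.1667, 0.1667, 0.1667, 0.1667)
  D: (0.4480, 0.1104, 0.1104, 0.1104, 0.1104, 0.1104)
C > D > A > B

Key insight: Entropy is maximized by uniform distributions and minimized by concentrated distributions.

Entropies:
  H(A) = 1.8494 bits
  H(B) = 0.4414 bits
  H(C) = 2.5850 bits
  H(D) = 2.2739 bits

Ranking: C > D > A > B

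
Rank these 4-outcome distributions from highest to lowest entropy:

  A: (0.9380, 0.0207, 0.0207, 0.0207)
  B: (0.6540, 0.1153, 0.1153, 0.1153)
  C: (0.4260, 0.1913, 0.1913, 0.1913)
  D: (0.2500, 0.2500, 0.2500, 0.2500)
D > C > B > A

Key insight: Entropy is maximized by uniform distributions and minimized by concentrated distributions.

Entropies:
  H(A) = 0.4336 bits
  H(B) = 1.4788 bits
  H(C) = 1.8939 bits
  H(D) = 2.0000 bits

Ranking: D > C > B > A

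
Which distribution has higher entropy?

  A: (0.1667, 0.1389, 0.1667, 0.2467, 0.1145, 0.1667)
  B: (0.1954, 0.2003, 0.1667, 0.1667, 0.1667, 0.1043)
B

Both distributions are close to uniform, making this a harder comparison.

H(A) = 2.5441 bits
H(B) = 2.5576 bits

The distribution closer to uniform has higher entropy.
Answer: B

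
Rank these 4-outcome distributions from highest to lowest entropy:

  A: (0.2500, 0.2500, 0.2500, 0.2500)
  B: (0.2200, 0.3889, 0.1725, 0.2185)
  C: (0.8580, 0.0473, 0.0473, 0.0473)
A > B > C

Key insight: Entropy is maximized by uniform distributions and minimized by concentrated distributions.

- Uniform distributions have maximum entropy log₂(4) = 2.0000 bits
- The more "peaked" or concentrated a distribution, the lower its entropy

Entropies:
  H(A) = 2.0000 bits
  H(B) = 1.9273 bits
  H(C) = 0.8145 bits

Ranking: A > B > C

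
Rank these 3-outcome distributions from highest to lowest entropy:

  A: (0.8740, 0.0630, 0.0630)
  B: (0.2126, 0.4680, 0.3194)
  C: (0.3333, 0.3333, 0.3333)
C > B > A

Key insight: Entropy is maximized by uniform distributions and minimized by concentrated distributions.

- Uniform distributions have maximum entropy log₂(3) = 1.5850 bits
- The more "peaked" or concentrated a distribution, the lower its entropy

Entropies:
  H(A) = 0.6724 bits
  H(B) = 1.5135 bits
  H(C) = 1.5850 bits

Ranking: C > B > A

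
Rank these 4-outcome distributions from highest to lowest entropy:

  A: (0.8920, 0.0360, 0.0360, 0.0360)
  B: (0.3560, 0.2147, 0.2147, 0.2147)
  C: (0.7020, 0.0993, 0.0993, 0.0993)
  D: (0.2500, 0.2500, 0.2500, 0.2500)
D > B > C > A

Key insight: Entropy is maximized by uniform distributions and minimized by concentrated distributions.

Entropies:
  H(A) = 0.6650 bits
  H(B) = 1.9600 bits
  H(C) = 1.3512 bits
  H(D) = 2.0000 bits

Ranking: D > B > C > A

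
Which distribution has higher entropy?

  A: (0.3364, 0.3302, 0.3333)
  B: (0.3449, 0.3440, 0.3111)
A

Both distributions are close to uniform, making this a harder comparison.

H(A) = 1.5849 bits
H(B) = 1.5833 bits

The distribution closer to uniform has higher entropy.
Answer: A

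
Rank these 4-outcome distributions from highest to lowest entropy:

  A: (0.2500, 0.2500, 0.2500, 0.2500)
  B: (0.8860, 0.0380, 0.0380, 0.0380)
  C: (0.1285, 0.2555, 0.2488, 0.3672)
A > C > B

Key insight: Entropy is maximized by uniform distributions and minimized by concentrated distributions.

- Uniform distributions have maximum entropy log₂(4) = 2.0000 bits
- The more "peaked" or concentrated a distribution, the lower its entropy

Entropies:
  H(A) = 2.0000 bits
  H(B) = 0.6926 bits
  H(C) = 1.9135 bits

Ranking: A > C > B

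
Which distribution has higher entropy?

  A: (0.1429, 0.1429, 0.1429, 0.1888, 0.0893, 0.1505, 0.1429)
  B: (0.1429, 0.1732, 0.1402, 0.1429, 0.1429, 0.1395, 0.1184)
B

Both distributions are close to uniform, making this a harder comparison.

H(A) = 2.7807 bits
H(B) = 2.7997 bits

The distribution closer to uniform has higher entropy.
Answer: B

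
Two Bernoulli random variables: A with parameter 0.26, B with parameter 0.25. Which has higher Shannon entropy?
A

For binary distributions, entropy is maximized at p=0.5 and decreases as p moves toward 0 or 1.

H(A) = H(0.26) = 0.8267 bits
H(B) = H(0.25) = 0.8113 bits

Distribution A (p=0.26) is closer to uniform (p=0.5), so it has higher entropy.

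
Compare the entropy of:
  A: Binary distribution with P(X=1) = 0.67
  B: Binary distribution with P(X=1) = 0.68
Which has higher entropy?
A

For binary distributions, entropy is maximized at p=0.5 and decreases as p moves toward 0 or 1.

H(A) = H(0.67) = 0.9149 bits
H(B) = H(0.68) = 0.9044 bits

Distribution A (p=0.67) is closer to uniform (p=0.5), so it has higher entropy.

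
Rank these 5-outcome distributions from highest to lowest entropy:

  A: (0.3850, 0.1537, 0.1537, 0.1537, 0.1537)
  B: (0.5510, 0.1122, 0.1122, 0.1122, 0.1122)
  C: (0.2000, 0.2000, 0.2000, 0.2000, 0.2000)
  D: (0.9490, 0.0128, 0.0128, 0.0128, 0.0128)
C > A > B > D

Key insight: Entropy is maximized by uniform distributions and minimized by concentrated distributions.

Entropies:
  H(A) = 2.1915 bits
  H(B) = 1.8905 bits
  H(C) = 2.3219 bits
  H(D) = 0.3926 bits

Ranking: C > A > B > D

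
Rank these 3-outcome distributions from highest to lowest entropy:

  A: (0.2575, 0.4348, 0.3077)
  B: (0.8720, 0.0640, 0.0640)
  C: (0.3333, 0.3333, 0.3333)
C > A > B

Key insight: Entropy is maximized by uniform distributions and minimized by concentrated distributions.

- Uniform distributions have maximum entropy log₂(3) = 1.5850 bits
- The more "peaked" or concentrated a distribution, the lower its entropy

Entropies:
  H(A) = 1.5497 bits
  H(B) = 0.6799 bits
  H(C) = 1.5850 bits

Ranking: C > A > B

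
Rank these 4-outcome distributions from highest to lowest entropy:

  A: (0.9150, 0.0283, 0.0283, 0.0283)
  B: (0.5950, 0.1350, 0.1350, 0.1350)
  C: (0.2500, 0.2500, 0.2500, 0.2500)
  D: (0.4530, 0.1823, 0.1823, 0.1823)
C > D > B > A

Key insight: Entropy is maximized by uniform distributions and minimized by concentrated distributions.

Entropies:
  H(A) = 0.5543 bits
  H(B) = 1.6157 bits
  H(C) = 2.0000 bits
  H(D) = 1.8606 bits

Ranking: C > D > B > A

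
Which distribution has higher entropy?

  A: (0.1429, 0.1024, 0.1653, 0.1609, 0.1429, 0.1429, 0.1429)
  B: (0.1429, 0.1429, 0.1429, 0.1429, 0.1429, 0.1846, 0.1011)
A

Both distributions are close to uniform, making this a harder comparison.

H(A) = 2.7942 bits
H(B) = 2.7895 bits

The distribution closer to uniform has higher entropy.
Answer: A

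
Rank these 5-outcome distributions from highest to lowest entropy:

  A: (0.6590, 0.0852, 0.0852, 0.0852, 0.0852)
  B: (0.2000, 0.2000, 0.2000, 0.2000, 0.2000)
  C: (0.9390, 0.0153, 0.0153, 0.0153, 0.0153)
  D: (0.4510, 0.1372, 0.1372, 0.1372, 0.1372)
B > D > A > C

Key insight: Entropy is maximized by uniform distributions and minimized by concentrated distributions.

Entropies:
  H(A) = 1.6078 bits
  H(B) = 2.3219 bits
  H(C) = 0.4534 bits
  H(D) = 2.0911 bits

Ranking: B > D > A > C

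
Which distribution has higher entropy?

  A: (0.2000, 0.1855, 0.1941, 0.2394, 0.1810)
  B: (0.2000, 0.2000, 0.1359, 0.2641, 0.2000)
A

Both distributions are close to uniform, making this a harder comparison.

H(A) = 2.3144 bits
H(B) = 2.2918 bits

The distribution closer to uniform has higher entropy.
Answer: A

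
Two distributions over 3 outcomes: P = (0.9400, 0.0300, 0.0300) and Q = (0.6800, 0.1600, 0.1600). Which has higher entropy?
Q

P is highly concentrated on one outcome (94%), making it nearly deterministic. Q spreads its mass more evenly (max 68%). The more spread-out distribution has higher entropy: H(P) ≈ 0.387 bits, H(Q) ≈ 1.224 bits.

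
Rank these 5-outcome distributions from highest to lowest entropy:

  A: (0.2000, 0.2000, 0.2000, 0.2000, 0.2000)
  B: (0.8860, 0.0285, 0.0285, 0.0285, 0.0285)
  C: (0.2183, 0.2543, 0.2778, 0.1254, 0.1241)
A > C > B

Key insight: Entropy is maximized by uniform distributions and minimized by concentrated distributions.

- Uniform distributions have maximum entropy log₂(5) = 2.3219 bits
- The more "peaked" or concentrated a distribution, the lower its entropy

Entropies:
  H(A) = 2.3219 bits
  H(B) = 0.7399 bits
  H(C) = 2.2443 bits

Ranking: A > C > B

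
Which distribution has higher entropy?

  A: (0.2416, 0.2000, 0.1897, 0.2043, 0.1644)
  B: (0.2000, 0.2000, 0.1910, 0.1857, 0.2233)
B

Both distributions are close to uniform, making this a harder comparison.

H(A) = 2.3107 bits
H(B) = 2.3190 bits

The distribution closer to uniform has higher entropy.
Answer: B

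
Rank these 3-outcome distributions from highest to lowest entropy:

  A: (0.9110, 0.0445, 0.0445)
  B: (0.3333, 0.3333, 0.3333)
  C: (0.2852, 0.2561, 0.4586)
B > C > A

Key insight: Entropy is maximized by uniform distributions and minimized by concentrated distributions.

- Uniform distributions have maximum entropy log₂(3) = 1.5850 bits
- The more "peaked" or concentrated a distribution, the lower its entropy

Entropies:
  H(A) = 0.5221 bits
  H(B) = 1.5850 bits
  H(C) = 1.5353 bits

Ranking: B > C > A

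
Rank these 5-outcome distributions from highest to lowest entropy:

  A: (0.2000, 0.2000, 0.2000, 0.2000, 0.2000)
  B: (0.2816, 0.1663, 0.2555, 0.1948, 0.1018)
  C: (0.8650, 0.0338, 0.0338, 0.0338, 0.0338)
A > B > C

Key insight: Entropy is maximized by uniform distributions and minimized by concentrated distributions.

- Uniform distributions have maximum entropy log₂(5) = 2.3219 bits
- The more "peaked" or concentrated a distribution, the lower its entropy

Entropies:
  H(A) = 2.3219 bits
  H(B) = 2.2435 bits
  H(C) = 0.8410 bits

Ranking: A > B > C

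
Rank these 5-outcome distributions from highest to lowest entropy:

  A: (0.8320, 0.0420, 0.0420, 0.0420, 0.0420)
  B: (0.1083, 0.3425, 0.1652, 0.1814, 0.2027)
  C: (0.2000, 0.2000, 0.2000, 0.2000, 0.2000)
C > B > A

Key insight: Entropy is maximized by uniform distributions and minimized by concentrated distributions.

- Uniform distributions have maximum entropy log₂(5) = 2.3219 bits
- The more "peaked" or concentrated a distribution, the lower its entropy

Entropies:
  H(A) = 0.9891 bits
  H(B) = 2.2192 bits
  H(C) = 2.3219 bits

Ranking: C > B > A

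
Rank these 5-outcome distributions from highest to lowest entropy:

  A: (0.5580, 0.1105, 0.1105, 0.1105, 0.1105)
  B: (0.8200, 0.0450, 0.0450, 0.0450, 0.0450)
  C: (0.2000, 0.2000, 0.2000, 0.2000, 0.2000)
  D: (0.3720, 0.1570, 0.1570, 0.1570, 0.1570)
C > D > A > B

Key insight: Entropy is maximized by uniform distributions and minimized by concentrated distributions.

Entropies:
  H(A) = 1.8743 bits
  H(B) = 1.0401 bits
  H(C) = 2.3219 bits
  H(D) = 2.2082 bits

Ranking: C > D > A > B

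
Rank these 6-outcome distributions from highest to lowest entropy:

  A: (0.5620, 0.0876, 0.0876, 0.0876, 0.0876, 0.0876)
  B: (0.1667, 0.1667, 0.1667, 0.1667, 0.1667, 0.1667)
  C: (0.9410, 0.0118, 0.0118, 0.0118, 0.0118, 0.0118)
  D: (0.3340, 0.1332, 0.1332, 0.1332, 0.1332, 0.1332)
B > D > A > C

Key insight: Entropy is maximized by uniform distributions and minimized by concentrated distributions.

Entropies:
  H(A) = 2.0059 bits
  H(B) = 2.5850 bits
  H(C) = 0.4605 bits
  H(D) = 2.4654 bits

Ranking: B > D > A > C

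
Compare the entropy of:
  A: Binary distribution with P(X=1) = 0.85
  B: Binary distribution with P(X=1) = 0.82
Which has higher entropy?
B

For binary distributions, entropy is maximized at p=0.5 and decreases as p moves toward 0 or 1.

H(A) = H(0.85) = 0.6098 bits
H(B) = H(0.82) = 0.6801 bits

Distribution B (p=0.82) is closer to uniform (p=0.5), so it has higher entropy.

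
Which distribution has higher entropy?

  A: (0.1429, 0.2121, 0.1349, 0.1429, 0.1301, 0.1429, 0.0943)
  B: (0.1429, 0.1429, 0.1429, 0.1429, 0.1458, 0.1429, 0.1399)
B

Both distributions are close to uniform, making this a harder comparison.

H(A) = 2.7716 bits
H(B) = 2.8073 bits

The distribution closer to uniform has higher entropy.
Answer: B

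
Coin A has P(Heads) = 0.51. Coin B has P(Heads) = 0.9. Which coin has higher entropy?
A

For binary distributions, entropy is maximized at p=0.5 and decreases as p moves toward 0 or 1.

H(A) = H(0.51) = 0.9997 bits
H(B) = H(0.9) = 0.4690 bits

Distribution A (p=0.51) is closer to uniform (p=0.5), so it has higher entropy.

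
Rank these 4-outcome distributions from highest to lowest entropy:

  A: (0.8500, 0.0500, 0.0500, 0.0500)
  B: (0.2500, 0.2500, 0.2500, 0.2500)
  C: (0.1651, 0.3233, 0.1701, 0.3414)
B > C > A

Key insight: Entropy is maximized by uniform distributions and minimized by concentrated distributions.

- Uniform distributions have maximum entropy log₂(4) = 2.0000 bits
- The more "peaked" or concentrated a distribution, the lower its entropy

Entropies:
  H(A) = 0.8476 bits
  H(B) = 2.0000 bits
  H(C) = 1.9198 bits

Ranking: B > C > A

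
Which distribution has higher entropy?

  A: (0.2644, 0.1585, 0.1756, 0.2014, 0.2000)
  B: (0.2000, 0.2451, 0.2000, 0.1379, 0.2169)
A

Both distributions are close to uniform, making this a harder comparison.

H(A) = 2.2994 bits
H(B) = 2.2985 bits

The distribution closer to uniform has higher entropy.
Answer: A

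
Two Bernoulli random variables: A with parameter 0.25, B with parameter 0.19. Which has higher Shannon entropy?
A

For binary distributions, entropy is maximized at p=0.5 and decreases as p moves toward 0 or 1.

H(A) = H(0.25) = 0.8113 bits
H(B) = H(0.19) = 0.7015 bits

Distribution A (p=0.25) is closer to uniform (p=0.5), so it has higher entropy.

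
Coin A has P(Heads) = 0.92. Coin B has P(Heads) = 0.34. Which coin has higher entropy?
B

For binary distributions, entropy is maximized at p=0.5 and decreases as p moves toward 0 or 1.

H(A) = H(0.92) = 0.4022 bits
H(B) = H(0.34) = 0.9248 bits

Distribution B (p=0.34) is closer to uniform (p=0.5), so it has higher entropy.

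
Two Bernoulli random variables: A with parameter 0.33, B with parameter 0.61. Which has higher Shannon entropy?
B

For binary distributions, entropy is maximized at p=0.5 and decreases as p moves toward 0 or 1.

H(A) = H(0.33) = 0.9149 bits
H(B) = H(0.61) = 0.9648 bits

Distribution B (p=0.61) is closer to uniform (p=0.5), so it has higher entropy.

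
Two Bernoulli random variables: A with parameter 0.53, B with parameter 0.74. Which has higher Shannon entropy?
A

For binary distributions, entropy is maximized at p=0.5 and decreases as p moves toward 0 or 1.

H(A) = H(0.53) = 0.9974 bits
H(B) = H(0.74) = 0.8267 bits

Distribution A (p=0.53) is closer to uniform (p=0.5), so it has higher entropy.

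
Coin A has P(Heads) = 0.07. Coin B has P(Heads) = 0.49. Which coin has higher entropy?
B

For binary distributions, entropy is maximized at p=0.5 and decreases as p moves toward 0 or 1.

H(A) = H(0.07) = 0.3659 bits
H(B) = H(0.49) = 0.9997 bits

Distribution B (p=0.49) is closer to uniform (p=0.5), so it has higher entropy.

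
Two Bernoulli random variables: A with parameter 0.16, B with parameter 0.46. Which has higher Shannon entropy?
B

For binary distributions, entropy is maximized at p=0.5 and decreases as p moves toward 0 or 1.

H(A) = H(0.16) = 0.6343 bits
H(B) = H(0.46) = 0.9954 bits

Distribution B (p=0.46) is closer to uniform (p=0.5), so it has higher entropy.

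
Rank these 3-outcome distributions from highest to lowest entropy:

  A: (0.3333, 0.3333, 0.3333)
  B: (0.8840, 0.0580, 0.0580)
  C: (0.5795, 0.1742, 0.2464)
A > C > B

Key insight: Entropy is maximized by uniform distributions and minimized by concentrated distributions.

- Uniform distributions have maximum entropy log₂(3) = 1.5850 bits
- The more "peaked" or concentrated a distribution, the lower its entropy

Entropies:
  H(A) = 1.5850 bits
  H(B) = 0.6338 bits
  H(C) = 1.3933 bits

Ranking: A > C > B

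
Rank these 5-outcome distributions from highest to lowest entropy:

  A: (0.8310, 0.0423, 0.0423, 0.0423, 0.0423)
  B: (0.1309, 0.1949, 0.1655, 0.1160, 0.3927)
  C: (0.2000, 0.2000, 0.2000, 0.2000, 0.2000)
C > B > A

Key insight: Entropy is maximized by uniform distributions and minimized by concentrated distributions.

- Uniform distributions have maximum entropy log₂(5) = 2.3219 bits
- The more "peaked" or concentrated a distribution, the lower its entropy

Entropies:
  H(A) = 0.9934 bits
  H(B) = 2.1633 bits
  H(C) = 2.3219 bits

Ranking: C > B > A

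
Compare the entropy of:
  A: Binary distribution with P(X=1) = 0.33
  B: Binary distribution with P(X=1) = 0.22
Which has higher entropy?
A

For binary distributions, entropy is maximized at p=0.5 and decreases as p moves toward 0 or 1.

H(A) = H(0.33) = 0.9149 bits
H(B) = H(0.22) = 0.7602 bits

Distribution A (p=0.33) is closer to uniform (p=0.5), so it has higher entropy.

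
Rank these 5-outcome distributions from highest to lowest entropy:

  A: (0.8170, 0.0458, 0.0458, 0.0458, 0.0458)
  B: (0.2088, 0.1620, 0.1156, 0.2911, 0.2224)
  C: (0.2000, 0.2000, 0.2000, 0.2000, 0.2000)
C > B > A

Key insight: Entropy is maximized by uniform distributions and minimized by concentrated distributions.

- Uniform distributions have maximum entropy log₂(5) = 2.3219 bits
- The more "peaked" or concentrated a distribution, the lower its entropy

Entropies:
  H(A) = 1.0526 bits
  H(B) = 2.2578 bits
  H(C) = 2.3219 bits

Ranking: C > B > A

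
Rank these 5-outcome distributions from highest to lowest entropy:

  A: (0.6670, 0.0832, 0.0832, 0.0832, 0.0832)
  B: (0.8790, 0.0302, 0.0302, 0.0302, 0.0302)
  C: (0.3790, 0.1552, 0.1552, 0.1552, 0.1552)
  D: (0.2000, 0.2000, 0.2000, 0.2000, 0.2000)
D > C > A > B

Key insight: Entropy is maximized by uniform distributions and minimized by concentrated distributions.

Entropies:
  H(A) = 1.5840 bits
  H(B) = 0.7742 bits
  H(C) = 2.1993 bits
  H(D) = 2.3219 bits

Ranking: D > C > A > B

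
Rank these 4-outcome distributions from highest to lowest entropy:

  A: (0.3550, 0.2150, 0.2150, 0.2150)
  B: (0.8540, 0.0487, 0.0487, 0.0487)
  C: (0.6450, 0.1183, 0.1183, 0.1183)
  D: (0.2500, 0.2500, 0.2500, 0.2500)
D > A > C > B

Key insight: Entropy is maximized by uniform distributions and minimized by concentrated distributions.

Entropies:
  H(A) = 1.9608 bits
  H(B) = 0.8311 bits
  H(C) = 1.5011 bits
  H(D) = 2.0000 bits

Ranking: D > A > C > B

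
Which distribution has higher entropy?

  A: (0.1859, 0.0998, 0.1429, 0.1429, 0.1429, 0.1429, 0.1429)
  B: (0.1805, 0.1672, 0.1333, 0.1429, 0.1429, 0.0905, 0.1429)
A

Both distributions are close to uniform, making this a harder comparison.

H(A) = 2.7883 bits
H(B) = 2.7815 bits

The distribution closer to uniform has higher entropy.
Answer: A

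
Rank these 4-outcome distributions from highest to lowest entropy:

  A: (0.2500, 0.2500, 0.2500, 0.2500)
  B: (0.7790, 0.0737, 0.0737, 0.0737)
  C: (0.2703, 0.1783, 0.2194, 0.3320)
A > C > B

Key insight: Entropy is maximized by uniform distributions and minimized by concentrated distributions.

- Uniform distributions have maximum entropy log₂(4) = 2.0000 bits
- The more "peaked" or concentrated a distribution, the lower its entropy

Entropies:
  H(A) = 2.0000 bits
  H(B) = 1.1123 bits
  H(C) = 1.9619 bits

Ranking: A > C > B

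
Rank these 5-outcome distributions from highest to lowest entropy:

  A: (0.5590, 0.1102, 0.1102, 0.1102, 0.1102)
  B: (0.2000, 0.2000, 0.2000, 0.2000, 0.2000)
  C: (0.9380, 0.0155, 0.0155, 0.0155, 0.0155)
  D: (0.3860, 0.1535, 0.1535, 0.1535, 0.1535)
B > D > A > C

Key insight: Entropy is maximized by uniform distributions and minimized by concentrated distributions.

Entropies:
  H(A) = 1.8719 bits
  H(B) = 2.3219 bits
  H(C) = 0.4593 bits
  H(D) = 2.1902 bits

Ranking: B > D > A > C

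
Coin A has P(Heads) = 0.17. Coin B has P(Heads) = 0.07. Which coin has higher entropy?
A

For binary distributions, entropy is maximized at p=0.5 and decreases as p moves toward 0 or 1.

H(A) = H(0.17) = 0.6577 bits
H(B) = H(0.07) = 0.3659 bits

Distribution A (p=0.17) is closer to uniform (p=0.5), so it has higher entropy.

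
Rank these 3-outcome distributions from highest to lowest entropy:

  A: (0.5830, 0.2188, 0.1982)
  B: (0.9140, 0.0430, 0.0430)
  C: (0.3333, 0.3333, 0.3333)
C > A > B

Key insight: Entropy is maximized by uniform distributions and minimized by concentrated distributions.

- Uniform distributions have maximum entropy log₂(3) = 1.5850 bits
- The more "peaked" or concentrated a distribution, the lower its entropy

Entropies:
  H(A) = 1.3962 bits
  H(B) = 0.5090 bits
  H(C) = 1.5850 bits

Ranking: C > A > B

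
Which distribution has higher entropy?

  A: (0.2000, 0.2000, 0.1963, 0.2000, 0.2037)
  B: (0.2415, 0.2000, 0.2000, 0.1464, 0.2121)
A

Both distributions are close to uniform, making this a harder comparison.

H(A) = 2.3218 bits
H(B) = 2.3041 bits

The distribution closer to uniform has higher entropy.
Answer: A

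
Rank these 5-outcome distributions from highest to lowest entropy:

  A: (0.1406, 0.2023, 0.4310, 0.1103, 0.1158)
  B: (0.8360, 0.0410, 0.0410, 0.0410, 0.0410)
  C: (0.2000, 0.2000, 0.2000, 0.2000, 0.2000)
C > A > B

Key insight: Entropy is maximized by uniform distributions and minimized by concentrated distributions.

- Uniform distributions have maximum entropy log₂(5) = 2.3219 bits
- The more "peaked" or concentrated a distribution, the lower its entropy

Entropies:
  H(A) = 2.0988 bits
  H(B) = 0.9718 bits
  H(C) = 2.3219 bits

Ranking: C > A > B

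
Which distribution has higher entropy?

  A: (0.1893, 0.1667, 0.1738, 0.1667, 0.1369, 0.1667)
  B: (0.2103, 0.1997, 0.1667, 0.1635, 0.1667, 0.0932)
A

Both distributions are close to uniform, making this a harder comparison.

H(A) = 2.5785 bits
H(B) = 2.5451 bits

The distribution closer to uniform has higher entropy.
Answer: A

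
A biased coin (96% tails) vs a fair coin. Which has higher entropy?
Fair coin

The fair coin is uniform (p=0.5), maximizing binary entropy at 1 bit. The biased coin has H(0.96) ≈ 0.242 bits — its outcome is more predictable, so its entropy is lower.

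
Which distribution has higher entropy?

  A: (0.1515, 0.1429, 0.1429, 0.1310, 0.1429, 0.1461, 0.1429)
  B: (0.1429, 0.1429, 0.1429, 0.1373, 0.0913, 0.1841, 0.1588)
A

Both distributions are close to uniform, making this a harder comparison.

H(A) = 2.8062 bits
H(B) = 2.7827 bits

The distribution closer to uniform has higher entropy.
Answer: A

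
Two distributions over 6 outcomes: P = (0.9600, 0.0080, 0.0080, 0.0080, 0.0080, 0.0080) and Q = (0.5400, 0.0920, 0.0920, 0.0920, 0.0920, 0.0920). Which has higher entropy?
Q

P is highly concentrated on one outcome (96%), making it nearly deterministic. Q spreads its mass more evenly (max 54%). The more spread-out distribution has higher entropy: H(P) ≈ 0.335 bits, H(Q) ≈ 2.063 bits.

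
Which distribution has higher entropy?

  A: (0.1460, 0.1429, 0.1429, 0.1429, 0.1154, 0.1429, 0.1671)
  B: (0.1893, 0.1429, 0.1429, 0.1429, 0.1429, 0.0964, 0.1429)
A

Both distributions are close to uniform, making this a harder comparison.

H(A) = 2.8004 bits
H(B) = 2.7852 bits

The distribution closer to uniform has higher entropy.
Answer: A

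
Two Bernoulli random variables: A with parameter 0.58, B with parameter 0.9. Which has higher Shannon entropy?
A

For binary distributions, entropy is maximized at p=0.5 and decreases as p moves toward 0 or 1.

H(A) = H(0.58) = 0.9815 bits
H(B) = H(0.9) = 0.4690 bits

Distribution A (p=0.58) is closer to uniform (p=0.5), so it has higher entropy.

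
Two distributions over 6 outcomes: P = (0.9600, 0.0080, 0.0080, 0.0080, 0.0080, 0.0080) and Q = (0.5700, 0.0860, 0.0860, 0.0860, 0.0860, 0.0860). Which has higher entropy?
Q

P is highly concentrated on one outcome (96%), making it nearly deterministic. Q spreads its mass more evenly (max 57%). The more spread-out distribution has higher entropy: H(P) ≈ 0.335 bits, H(Q) ≈ 1.984 bits.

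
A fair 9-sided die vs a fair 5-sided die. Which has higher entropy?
9-sided die

Both are uniform distributions; for uniform over n outcomes, H = log₂(n). H(9-sided) = log₂(9) = 3.170 bits and H(5-sided) = log₂(5) = 2.322 bits. More outcomes in a uniform distribution means higher entropy.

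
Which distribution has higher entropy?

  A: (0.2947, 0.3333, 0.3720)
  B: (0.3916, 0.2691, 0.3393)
A

Both distributions are close to uniform, making this a harder comparison.

H(A) = 1.5785 bits
H(B) = 1.5684 bits

The distribution closer to uniform has higher entropy.
Answer: A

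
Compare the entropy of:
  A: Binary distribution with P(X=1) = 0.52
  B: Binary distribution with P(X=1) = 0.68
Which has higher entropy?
A

For binary distributions, entropy is maximized at p=0.5 and decreases as p moves toward 0 or 1.

H(A) = H(0.52) = 0.9988 bits
H(B) = H(0.68) = 0.9044 bits

Distribution A (p=0.52) is closer to uniform (p=0.5), so it has higher entropy.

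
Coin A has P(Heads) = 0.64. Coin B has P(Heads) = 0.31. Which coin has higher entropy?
A

For binary distributions, entropy is maximized at p=0.5 and decreases as p moves toward 0 or 1.

H(A) = H(0.64) = 0.9427 bits
H(B) = H(0.31) = 0.8932 bits

Distribution A (p=0.64) is closer to uniform (p=0.5), so it has higher entropy.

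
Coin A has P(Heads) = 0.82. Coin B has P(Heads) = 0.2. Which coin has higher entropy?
B

For binary distributions, entropy is maximized at p=0.5 and decreases as p moves toward 0 or 1.

H(A) = H(0.82) = 0.6801 bits
H(B) = H(0.2) = 0.7219 bits

Distribution B (p=0.2) is closer to uniform (p=0.5), so it has higher entropy.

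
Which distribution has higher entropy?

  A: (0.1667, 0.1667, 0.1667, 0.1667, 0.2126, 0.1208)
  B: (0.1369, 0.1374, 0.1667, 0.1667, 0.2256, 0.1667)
A

Both distributions are close to uniform, making this a harder comparison.

H(A) = 2.5665 bits
H(B) = 2.5634 bits

The distribution closer to uniform has higher entropy.
Answer: A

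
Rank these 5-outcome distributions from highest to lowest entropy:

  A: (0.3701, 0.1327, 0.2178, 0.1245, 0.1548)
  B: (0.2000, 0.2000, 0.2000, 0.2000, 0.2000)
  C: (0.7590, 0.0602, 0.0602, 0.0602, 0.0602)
B > A > C

Key insight: Entropy is maximized by uniform distributions and minimized by concentrated distributions.

- Uniform distributions have maximum entropy log₂(5) = 2.3219 bits
- The more "peaked" or concentrated a distribution, the lower its entropy

Entropies:
  H(A) = 2.1873 bits
  H(B) = 2.3219 bits
  H(C) = 1.2787 bits

Ranking: B > A > C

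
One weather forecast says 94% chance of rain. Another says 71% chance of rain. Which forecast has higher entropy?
71% forecast

Treat each forecast as a Bernoulli distribution. Binary entropy is maximized at p=0.5 and falls off symmetrically toward 0 or 1. The 71% forecast is closer to 50%, so it is more uncertain. H(94%) ≈ 0.327 bits, H(71%) ≈ 0.869 bits.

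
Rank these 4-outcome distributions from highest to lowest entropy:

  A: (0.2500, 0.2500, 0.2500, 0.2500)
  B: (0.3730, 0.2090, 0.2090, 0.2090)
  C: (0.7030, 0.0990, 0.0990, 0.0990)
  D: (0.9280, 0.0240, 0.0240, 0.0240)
A > B > C > D

Key insight: Entropy is maximized by uniform distributions and minimized by concentrated distributions.

Entropies:
  H(A) = 2.0000 bits
  H(B) = 1.9467 bits
  H(C) = 1.3483 bits
  H(D) = 0.4875 bits

Ranking: A > B > C > D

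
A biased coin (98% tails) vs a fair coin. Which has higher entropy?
Fair coin

The fair coin is uniform (p=0.5), maximizing binary entropy at 1 bit. The biased coin has H(0.98) ≈ 0.141 bits — its outcome is more predictable, so its entropy is lower.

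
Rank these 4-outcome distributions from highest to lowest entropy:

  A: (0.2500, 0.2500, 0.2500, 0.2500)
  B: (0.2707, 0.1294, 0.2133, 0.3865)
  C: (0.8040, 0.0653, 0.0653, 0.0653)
A > B > C

Key insight: Entropy is maximized by uniform distributions and minimized by concentrated distributions.

- Uniform distributions have maximum entropy log₂(4) = 2.0000 bits
- The more "peaked" or concentrated a distribution, the lower its entropy

Entropies:
  H(A) = 2.0000 bits
  H(B) = 1.8977 bits
  H(C) = 1.0245 bits

Ranking: A > B > C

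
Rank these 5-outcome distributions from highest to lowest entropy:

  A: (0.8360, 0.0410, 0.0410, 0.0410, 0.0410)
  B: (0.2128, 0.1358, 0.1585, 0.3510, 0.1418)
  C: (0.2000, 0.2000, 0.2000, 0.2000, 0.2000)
C > B > A

Key insight: Entropy is maximized by uniform distributions and minimized by concentrated distributions.

- Uniform distributions have maximum entropy log₂(5) = 2.3219 bits
- The more "peaked" or concentrated a distribution, the lower its entropy

Entropies:
  H(A) = 0.9718 bits
  H(B) = 2.2173 bits
  H(C) = 2.3219 bits

Ranking: C > B > A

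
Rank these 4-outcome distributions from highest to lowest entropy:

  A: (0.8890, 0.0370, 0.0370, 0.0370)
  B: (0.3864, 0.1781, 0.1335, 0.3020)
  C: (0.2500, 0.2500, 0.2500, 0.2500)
C > B > A

Key insight: Entropy is maximized by uniform distributions and minimized by concentrated distributions.

- Uniform distributions have maximum entropy log₂(4) = 2.0000 bits
- The more "peaked" or concentrated a distribution, the lower its entropy

Entropies:
  H(A) = 0.6789 bits
  H(B) = 1.8828 bits
  H(C) = 2.0000 bits

Ranking: C > B > A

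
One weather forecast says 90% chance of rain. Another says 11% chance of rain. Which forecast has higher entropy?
11% forecast

Treat each forecast as a Bernoulli distribution. Binary entropy is maximized at p=0.5 and falls off symmetrically toward 0 or 1. The 11% forecast is closer to 50%, so it is more uncertain. H(90%) ≈ 0.469 bits, H(11%) ≈ 0.500 bits.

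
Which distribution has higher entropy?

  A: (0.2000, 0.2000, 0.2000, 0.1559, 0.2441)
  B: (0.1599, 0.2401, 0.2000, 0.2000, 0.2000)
B

Both distributions are close to uniform, making this a harder comparison.

H(A) = 2.3078 bits
H(B) = 2.3102 bits

The distribution closer to uniform has higher entropy.
Answer: B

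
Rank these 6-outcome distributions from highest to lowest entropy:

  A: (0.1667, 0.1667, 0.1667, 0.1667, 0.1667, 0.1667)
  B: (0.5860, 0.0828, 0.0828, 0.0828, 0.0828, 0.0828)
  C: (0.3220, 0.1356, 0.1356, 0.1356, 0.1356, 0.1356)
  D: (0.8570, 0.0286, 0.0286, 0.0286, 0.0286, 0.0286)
A > C > B > D

Key insight: Entropy is maximized by uniform distributions and minimized by concentrated distributions.

Entropies:
  H(A) = 2.5850 bits
  H(B) = 1.9398 bits
  H(C) = 2.4808 bits
  H(D) = 0.9241 bits

Ranking: A > C > B > D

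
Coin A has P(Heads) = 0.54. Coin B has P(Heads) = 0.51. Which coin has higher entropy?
B

For binary distributions, entropy is maximized at p=0.5 and decreases as p moves toward 0 or 1.

H(A) = H(0.54) = 0.9954 bits
H(B) = H(0.51) = 0.9997 bits

Distribution B (p=0.51) is closer to uniform (p=0.5), so it has higher entropy.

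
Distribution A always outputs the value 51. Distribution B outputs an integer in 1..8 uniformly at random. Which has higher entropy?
B

A is deterministic, so H(A) = 0. B is uniform over 8 outcomes, so H(B) = log₂(8) = 3.000 bits. Any distribution with genuine randomness has higher entropy than a deterministic one.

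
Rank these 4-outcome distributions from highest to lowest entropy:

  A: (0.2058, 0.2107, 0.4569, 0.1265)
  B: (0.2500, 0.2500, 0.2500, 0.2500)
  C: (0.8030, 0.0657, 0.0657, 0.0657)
B > A > C

Key insight: Entropy is maximized by uniform distributions and minimized by concentrated distributions.

- Uniform distributions have maximum entropy log₂(4) = 2.0000 bits
- The more "peaked" or concentrated a distribution, the lower its entropy

Entropies:
  H(A) = 1.8365 bits
  H(B) = 2.0000 bits
  H(C) = 1.0281 bits

Ranking: B > A > C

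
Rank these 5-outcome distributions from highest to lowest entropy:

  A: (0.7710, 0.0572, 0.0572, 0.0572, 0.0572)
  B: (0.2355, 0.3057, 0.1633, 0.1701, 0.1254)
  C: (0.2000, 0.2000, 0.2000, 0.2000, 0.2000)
C > B > A

Key insight: Entropy is maximized by uniform distributions and minimized by concentrated distributions.

- Uniform distributions have maximum entropy log₂(5) = 2.3219 bits
- The more "peaked" or concentrated a distribution, the lower its entropy

Entropies:
  H(A) = 1.2343 bits
  H(B) = 2.2512 bits
  H(C) = 2.3219 bits

Ranking: C > B > A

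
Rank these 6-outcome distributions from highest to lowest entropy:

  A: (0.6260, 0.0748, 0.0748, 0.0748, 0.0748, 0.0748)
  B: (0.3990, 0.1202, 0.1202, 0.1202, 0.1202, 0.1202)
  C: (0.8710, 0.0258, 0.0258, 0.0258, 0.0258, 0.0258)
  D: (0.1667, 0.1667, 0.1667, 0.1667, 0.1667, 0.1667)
D > B > A > C

Key insight: Entropy is maximized by uniform distributions and minimized by concentrated distributions.

Entropies:
  H(A) = 1.8221 bits
  H(B) = 2.3658 bits
  H(C) = 0.8542 bits
  H(D) = 2.5850 bits

Ranking: D > B > A > C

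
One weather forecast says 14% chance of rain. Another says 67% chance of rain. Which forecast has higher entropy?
67% forecast

Treat each forecast as a Bernoulli distribution. Binary entropy is maximized at p=0.5 and falls off symmetrically toward 0 or 1. The 67% forecast is closer to 50%, so it is more uncertain. H(14%) ≈ 0.584 bits, H(67%) ≈ 0.915 bits.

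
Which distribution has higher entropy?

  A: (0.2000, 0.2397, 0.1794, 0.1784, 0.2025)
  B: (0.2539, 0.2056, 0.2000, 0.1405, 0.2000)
A

Both distributions are close to uniform, making this a harder comparison.

H(A) = 2.3132 bits
H(B) = 2.2979 bits

The distribution closer to uniform has higher entropy.
Answer: A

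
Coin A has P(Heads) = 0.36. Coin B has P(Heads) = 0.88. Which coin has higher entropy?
A

For binary distributions, entropy is maximized at p=0.5 and decreases as p moves toward 0 or 1.

H(A) = H(0.36) = 0.9427 bits
H(B) = H(0.88) = 0.5294 bits

Distribution A (p=0.36) is closer to uniform (p=0.5), so it has higher entropy.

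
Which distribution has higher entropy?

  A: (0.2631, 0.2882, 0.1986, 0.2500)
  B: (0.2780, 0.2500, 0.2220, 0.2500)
B

Both distributions are close to uniform, making this a harder comparison.

H(A) = 1.9873 bits
H(B) = 1.9955 bits

The distribution closer to uniform has higher entropy.
Answer: B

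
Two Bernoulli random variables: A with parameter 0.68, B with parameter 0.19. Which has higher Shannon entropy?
A

For binary distributions, entropy is maximized at p=0.5 and decreases as p moves toward 0 or 1.

H(A) = H(0.68) = 0.9044 bits
H(B) = H(0.19) = 0.7015 bits

Distribution A (p=0.68) is closer to uniform (p=0.5), so it has higher entropy.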